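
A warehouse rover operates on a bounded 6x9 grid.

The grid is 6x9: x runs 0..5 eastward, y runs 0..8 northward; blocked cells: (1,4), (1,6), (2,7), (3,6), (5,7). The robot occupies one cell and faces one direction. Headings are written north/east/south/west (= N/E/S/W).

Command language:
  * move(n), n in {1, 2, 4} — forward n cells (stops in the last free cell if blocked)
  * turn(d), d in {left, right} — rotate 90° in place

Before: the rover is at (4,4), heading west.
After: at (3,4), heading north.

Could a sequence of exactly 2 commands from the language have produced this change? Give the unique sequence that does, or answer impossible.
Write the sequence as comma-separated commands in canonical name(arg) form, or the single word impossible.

key: position moved to (3,4) AND the heading swung to N — translation plus rotation needed
t0: at (4,4), heading west
1. move(1) → at (3,4), heading west
2. turn(right) → at (3,4), heading north
no rival 2-sequence matches.

move(1), turn(right)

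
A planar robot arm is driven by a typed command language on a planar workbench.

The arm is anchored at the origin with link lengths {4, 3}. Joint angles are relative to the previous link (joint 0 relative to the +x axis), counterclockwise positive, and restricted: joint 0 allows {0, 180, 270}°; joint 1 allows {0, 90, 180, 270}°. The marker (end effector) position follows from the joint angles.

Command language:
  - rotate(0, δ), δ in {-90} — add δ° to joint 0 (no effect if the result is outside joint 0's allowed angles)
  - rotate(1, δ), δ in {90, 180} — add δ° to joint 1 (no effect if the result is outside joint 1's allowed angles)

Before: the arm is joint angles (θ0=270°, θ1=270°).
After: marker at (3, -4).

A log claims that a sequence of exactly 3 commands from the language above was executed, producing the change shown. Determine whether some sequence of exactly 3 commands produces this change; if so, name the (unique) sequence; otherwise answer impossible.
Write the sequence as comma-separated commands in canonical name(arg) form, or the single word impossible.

rotate(1, 180), rotate(1, 180), rotate(1, 180)

begin: joint angles (θ0=270°, θ1=270°)
t=1 rotate(1, 180) ⇒ joint angles (θ0=270°, θ1=90°)
t=2 rotate(1, 180) ⇒ joint angles (θ0=270°, θ1=270°)
t=3 rotate(1, 180) ⇒ joint angles (θ0=270°, θ1=90°)
no rival 3-sequence matches.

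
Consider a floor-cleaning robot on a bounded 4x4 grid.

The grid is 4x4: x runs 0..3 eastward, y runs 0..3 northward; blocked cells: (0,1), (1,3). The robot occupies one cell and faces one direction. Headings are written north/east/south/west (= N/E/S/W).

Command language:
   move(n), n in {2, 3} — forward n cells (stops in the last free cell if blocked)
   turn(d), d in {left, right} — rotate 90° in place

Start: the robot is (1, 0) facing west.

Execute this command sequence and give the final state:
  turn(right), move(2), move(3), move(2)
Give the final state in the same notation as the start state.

from: (1, 0) facing west
t=1 turn(right) ⇒ (1, 0) facing north
t=2 move(2) ⇒ (1, 2) facing north
t=3 move(3) ⇒ (1, 2) facing north
t=4 move(2) ⇒ (1, 2) facing north

(1, 2) facing north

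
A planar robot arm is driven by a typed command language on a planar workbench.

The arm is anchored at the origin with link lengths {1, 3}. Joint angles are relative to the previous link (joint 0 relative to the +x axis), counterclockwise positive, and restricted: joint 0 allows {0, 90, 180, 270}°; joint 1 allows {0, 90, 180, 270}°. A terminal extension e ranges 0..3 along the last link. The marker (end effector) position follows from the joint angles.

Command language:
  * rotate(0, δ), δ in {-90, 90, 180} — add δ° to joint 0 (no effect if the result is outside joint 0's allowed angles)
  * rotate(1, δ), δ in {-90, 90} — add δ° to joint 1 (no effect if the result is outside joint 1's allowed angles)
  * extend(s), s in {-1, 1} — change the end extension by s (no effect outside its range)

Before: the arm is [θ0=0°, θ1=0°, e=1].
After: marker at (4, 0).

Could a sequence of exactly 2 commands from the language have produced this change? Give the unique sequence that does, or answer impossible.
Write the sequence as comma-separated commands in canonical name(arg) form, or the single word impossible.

extend(-1), extend(-1)

t0: [θ0=0°, θ1=0°, e=1]
t=1 extend(-1) ⇒ [θ0=0°, θ1=0°, e=0]
t=2 extend(-1) ⇒ [θ0=0°, θ1=0°, e=0]
all 49 alternatives checked — unique.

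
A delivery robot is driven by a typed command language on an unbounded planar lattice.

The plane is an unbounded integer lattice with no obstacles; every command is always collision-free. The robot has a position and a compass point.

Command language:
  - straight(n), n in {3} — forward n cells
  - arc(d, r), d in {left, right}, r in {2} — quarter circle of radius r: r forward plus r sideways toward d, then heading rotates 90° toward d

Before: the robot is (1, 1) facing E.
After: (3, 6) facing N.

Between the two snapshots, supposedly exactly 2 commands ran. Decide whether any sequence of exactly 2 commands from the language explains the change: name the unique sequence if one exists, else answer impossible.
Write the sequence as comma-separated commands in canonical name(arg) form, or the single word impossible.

arc(left, 2), straight(3)

key: position moved to (3,6) AND the heading swung to N — translation plus rotation needed
start: (1, 1) facing E
1. arc(left, 2) → (3, 3) facing N
2. straight(3) → (3, 6) facing N
all 9 alternatives checked — unique.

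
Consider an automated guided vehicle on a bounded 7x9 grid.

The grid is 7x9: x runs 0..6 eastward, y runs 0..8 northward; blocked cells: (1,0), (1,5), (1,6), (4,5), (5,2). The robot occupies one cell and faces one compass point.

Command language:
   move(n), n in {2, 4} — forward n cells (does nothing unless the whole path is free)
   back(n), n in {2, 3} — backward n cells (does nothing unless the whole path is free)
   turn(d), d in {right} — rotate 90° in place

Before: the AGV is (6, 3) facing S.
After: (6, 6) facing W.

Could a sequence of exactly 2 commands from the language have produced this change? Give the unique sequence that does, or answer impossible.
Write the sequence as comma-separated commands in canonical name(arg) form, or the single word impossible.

back(3), turn(right)

key: running turn(right) before back(3) would end elsewhere — order is forced
begin: (6, 3) facing S
[1] after back(3): (6, 6) facing S
[2] after turn(right): (6, 6) facing W
all 25 alternatives checked — unique.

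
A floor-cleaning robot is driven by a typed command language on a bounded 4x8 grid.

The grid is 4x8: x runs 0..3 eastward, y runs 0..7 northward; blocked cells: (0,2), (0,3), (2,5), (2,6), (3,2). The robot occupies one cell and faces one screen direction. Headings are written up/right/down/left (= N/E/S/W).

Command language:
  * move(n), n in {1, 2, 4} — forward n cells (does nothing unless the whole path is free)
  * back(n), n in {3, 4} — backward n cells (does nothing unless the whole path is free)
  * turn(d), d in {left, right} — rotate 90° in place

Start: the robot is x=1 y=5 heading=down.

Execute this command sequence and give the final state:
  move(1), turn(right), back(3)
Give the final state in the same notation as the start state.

x=1 y=4 heading=left

initial: x=1 y=5 heading=down
step 1 (move(1)): x=1 y=4 heading=down
step 2 (turn(right)): x=1 y=4 heading=left
step 3 (back(3)): x=1 y=4 heading=left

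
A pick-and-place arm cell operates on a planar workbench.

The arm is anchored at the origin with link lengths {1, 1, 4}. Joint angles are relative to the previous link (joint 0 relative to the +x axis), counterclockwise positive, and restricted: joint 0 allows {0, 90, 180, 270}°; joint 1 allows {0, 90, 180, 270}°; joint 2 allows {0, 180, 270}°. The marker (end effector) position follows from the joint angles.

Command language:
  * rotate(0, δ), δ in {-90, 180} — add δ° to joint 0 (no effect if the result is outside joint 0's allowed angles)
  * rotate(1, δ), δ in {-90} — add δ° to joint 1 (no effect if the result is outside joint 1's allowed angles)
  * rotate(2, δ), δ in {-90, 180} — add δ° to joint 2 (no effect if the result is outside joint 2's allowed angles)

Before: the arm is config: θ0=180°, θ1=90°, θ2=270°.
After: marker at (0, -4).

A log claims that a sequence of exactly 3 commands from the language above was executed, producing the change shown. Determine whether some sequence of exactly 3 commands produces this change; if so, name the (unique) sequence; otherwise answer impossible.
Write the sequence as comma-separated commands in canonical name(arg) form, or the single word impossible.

rotate(1, -90), rotate(1, -90), rotate(1, -90)

from: config: θ0=180°, θ1=90°, θ2=270°
t=1 rotate(1, -90) ⇒ config: θ0=180°, θ1=0°, θ2=270°
t=2 rotate(1, -90) ⇒ config: θ0=180°, θ1=270°, θ2=270°
t=3 rotate(1, -90) ⇒ config: θ0=180°, θ1=180°, θ2=270°
no rival 3-sequence matches.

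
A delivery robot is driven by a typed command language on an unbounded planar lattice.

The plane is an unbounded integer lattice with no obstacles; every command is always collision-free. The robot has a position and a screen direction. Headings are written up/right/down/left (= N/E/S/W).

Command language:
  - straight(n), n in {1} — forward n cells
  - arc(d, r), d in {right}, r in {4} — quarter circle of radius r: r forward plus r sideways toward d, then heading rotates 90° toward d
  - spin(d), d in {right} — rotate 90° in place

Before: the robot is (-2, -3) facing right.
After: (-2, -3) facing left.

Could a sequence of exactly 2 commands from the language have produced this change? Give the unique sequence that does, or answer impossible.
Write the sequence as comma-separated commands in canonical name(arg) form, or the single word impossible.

spin(right), spin(right)

key: parked at (-2,-3) the whole time — nothing moves the robot
initial: (-2, -3) facing right
1. spin(right) → (-2, -3) facing down
2. spin(right) → (-2, -3) facing left
no rival 2-sequence matches.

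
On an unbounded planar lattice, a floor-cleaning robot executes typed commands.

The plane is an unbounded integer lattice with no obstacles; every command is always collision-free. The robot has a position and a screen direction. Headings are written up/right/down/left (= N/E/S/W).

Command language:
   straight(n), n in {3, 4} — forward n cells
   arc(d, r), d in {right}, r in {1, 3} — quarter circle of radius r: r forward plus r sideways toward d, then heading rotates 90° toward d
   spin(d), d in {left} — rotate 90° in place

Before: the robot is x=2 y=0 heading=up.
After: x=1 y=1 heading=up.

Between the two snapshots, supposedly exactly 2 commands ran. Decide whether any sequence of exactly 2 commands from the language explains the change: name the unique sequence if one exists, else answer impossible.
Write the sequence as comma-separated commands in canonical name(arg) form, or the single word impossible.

spin(left), arc(right, 1)

key: running arc(right, 1) before spin(left) would end elsewhere — order is forced
from: x=2 y=0 heading=up
step 1 (spin(left)): x=2 y=0 heading=left
step 2 (arc(right, 1)): x=1 y=1 heading=up
no other 2-command option fits: unique.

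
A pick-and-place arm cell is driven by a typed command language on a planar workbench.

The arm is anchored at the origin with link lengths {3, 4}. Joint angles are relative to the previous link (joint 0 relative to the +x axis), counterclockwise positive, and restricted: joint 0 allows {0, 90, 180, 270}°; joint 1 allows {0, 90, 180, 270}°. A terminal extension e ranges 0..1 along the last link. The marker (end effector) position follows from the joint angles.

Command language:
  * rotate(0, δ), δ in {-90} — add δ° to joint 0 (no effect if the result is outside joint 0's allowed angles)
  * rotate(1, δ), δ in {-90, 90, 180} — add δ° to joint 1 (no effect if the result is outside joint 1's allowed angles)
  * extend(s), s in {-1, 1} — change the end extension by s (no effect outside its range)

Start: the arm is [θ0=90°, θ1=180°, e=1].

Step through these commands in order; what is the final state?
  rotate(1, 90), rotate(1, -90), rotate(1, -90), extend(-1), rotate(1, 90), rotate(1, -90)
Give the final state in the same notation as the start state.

[θ0=90°, θ1=90°, e=0]

from: [θ0=90°, θ1=180°, e=1]
t=1 rotate(1, 90) ⇒ [θ0=90°, θ1=270°, e=1]
t=2 rotate(1, -90) ⇒ [θ0=90°, θ1=180°, e=1]
t=3 rotate(1, -90) ⇒ [θ0=90°, θ1=90°, e=1]
t=4 extend(-1) ⇒ [θ0=90°, θ1=90°, e=0]
t=5 rotate(1, 90) ⇒ [θ0=90°, θ1=180°, e=0]
t=6 rotate(1, -90) ⇒ [θ0=90°, θ1=90°, e=0]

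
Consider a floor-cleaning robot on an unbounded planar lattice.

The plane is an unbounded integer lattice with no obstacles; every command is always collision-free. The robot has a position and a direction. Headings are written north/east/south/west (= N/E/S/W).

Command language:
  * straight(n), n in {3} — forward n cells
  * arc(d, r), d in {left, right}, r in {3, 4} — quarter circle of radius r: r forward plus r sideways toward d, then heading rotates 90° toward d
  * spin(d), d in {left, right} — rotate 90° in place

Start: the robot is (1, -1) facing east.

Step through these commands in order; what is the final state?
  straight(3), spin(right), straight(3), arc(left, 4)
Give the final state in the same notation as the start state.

initial: (1, -1) facing east
1. straight(3) → (4, -1) facing east
2. spin(right) → (4, -1) facing south
3. straight(3) → (4, -4) facing south
4. arc(left, 4) → (8, -8) facing east

(8, -8) facing east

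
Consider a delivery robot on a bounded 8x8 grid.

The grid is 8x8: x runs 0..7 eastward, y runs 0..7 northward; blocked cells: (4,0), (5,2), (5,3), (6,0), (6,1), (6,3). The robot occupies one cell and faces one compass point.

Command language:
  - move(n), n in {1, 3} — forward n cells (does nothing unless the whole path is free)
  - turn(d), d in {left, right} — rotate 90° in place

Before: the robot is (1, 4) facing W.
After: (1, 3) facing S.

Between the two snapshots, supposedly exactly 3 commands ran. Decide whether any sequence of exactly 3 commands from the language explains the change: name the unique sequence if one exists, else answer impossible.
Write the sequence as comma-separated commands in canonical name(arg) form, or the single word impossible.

key: position moved to (1,3) AND the heading swung to S — translation plus rotation needed
t0: (1, 4) facing W
[1] after move(3): (1, 4) facing W
[2] after turn(left): (1, 4) facing S
[3] after move(1): (1, 3) facing S
no other 3-command option fits: unique.

move(3), turn(left), move(1)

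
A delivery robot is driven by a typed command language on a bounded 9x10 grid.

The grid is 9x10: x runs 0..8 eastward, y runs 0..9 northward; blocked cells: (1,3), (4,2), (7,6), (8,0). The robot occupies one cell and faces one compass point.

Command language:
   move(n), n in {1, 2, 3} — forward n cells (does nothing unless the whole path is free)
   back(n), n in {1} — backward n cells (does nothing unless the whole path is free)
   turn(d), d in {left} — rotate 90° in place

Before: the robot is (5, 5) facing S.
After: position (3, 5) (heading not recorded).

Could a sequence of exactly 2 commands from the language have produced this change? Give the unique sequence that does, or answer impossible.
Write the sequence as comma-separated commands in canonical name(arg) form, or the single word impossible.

checked all 2-command options: none fits.

impossible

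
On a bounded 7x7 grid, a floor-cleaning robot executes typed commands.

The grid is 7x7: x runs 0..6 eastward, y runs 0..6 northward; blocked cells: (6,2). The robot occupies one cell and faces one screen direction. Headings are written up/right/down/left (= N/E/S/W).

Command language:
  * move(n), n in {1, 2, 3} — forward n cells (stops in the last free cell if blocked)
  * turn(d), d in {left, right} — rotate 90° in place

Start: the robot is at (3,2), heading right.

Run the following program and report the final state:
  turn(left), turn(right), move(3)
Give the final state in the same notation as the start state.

at (5,2), heading right

t0: at (3,2), heading right
[1] after turn(left): at (3,2), heading up
[2] after turn(right): at (3,2), heading right
[3] after move(3): at (5,2), heading right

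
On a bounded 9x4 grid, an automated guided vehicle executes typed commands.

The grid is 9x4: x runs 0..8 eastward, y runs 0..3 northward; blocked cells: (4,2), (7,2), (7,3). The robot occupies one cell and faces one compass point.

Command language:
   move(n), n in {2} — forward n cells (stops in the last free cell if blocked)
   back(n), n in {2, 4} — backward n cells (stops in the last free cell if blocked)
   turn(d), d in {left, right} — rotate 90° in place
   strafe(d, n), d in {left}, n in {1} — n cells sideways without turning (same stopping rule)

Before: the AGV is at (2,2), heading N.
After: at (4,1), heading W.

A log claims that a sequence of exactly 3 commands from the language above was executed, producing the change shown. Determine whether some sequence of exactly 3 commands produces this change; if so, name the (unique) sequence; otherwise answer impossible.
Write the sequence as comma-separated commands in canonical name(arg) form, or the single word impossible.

turn(left), strafe(left, 1), back(2)

key: order matters: swapping turn(left) and back(2) lands elsewhere
begin: at (2,2), heading N
step 1 (turn(left)): at (2,2), heading W
step 2 (strafe(left, 1)): at (2,1), heading W
step 3 (back(2)): at (4,1), heading W
no other 3-command option fits: unique.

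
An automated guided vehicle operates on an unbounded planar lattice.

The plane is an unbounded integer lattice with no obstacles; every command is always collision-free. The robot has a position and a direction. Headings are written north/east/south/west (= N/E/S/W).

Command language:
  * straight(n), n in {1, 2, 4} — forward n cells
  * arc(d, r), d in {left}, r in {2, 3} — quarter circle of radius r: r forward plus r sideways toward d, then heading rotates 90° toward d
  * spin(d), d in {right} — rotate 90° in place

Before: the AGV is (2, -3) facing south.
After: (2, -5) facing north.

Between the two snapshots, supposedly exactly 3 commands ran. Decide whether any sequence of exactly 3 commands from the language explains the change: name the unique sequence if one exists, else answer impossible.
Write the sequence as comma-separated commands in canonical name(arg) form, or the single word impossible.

key: cell and facing (now N) both changed — the 3 commands mix motion and turning
initial: (2, -3) facing south
[1] after straight(2): (2, -5) facing south
[2] after spin(right): (2, -5) facing west
[3] after spin(right): (2, -5) facing north
no other 3-command option fits: unique.

straight(2), spin(right), spin(right)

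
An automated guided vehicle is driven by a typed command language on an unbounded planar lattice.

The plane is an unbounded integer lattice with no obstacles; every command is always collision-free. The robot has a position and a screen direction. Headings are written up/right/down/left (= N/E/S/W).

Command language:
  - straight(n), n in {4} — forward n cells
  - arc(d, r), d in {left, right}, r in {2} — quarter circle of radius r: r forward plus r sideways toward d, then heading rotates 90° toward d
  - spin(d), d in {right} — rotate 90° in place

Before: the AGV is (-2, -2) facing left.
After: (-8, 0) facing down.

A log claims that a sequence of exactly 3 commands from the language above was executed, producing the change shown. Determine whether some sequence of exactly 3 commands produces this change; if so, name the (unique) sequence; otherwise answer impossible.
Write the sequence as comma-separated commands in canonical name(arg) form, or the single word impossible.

key: order matters: swapping arc(right, 2) and arc(left, 2) lands elsewhere
start: (-2, -2) facing left
1. arc(right, 2) → (-4, 0) facing up
2. arc(left, 2) → (-6, 2) facing left
3. arc(left, 2) → (-8, 0) facing down
uniquely the one of 64 3-step routes that fits.

arc(right, 2), arc(left, 2), arc(left, 2)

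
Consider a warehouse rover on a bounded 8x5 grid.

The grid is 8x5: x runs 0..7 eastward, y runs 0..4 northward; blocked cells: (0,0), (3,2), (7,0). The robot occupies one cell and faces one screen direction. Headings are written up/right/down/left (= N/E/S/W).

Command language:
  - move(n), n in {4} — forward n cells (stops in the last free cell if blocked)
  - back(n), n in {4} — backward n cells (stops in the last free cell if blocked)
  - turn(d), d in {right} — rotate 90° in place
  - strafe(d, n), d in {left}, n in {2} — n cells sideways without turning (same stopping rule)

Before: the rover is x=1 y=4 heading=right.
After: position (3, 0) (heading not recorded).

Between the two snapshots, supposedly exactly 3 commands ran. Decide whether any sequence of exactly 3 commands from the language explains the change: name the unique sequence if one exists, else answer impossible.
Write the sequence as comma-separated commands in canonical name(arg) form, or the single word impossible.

turn(right), move(4), strafe(left, 2)

key: running strafe(left, 2) before turn(right) would end elsewhere — order is forced
begin: x=1 y=4 heading=right
[1] after turn(right): x=1 y=4 heading=down
[2] after move(4): x=1 y=0 heading=down
[3] after strafe(left, 2): x=3 y=0 heading=down
uniquely the one of 64 3-step routes that fits.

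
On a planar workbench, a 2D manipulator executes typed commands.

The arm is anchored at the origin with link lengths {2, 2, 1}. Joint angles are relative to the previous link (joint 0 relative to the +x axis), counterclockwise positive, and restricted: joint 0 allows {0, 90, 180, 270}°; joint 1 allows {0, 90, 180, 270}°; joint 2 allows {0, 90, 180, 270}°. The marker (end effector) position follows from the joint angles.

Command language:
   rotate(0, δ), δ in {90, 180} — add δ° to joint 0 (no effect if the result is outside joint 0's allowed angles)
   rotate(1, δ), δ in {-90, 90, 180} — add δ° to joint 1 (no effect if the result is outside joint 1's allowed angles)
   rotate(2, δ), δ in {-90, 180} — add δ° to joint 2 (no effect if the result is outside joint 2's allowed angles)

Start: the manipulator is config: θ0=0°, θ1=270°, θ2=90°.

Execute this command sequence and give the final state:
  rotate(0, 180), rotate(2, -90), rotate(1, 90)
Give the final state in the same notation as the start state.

config: θ0=180°, θ1=0°, θ2=0°

initial: config: θ0=0°, θ1=270°, θ2=90°
1. rotate(0, 180) → config: θ0=180°, θ1=270°, θ2=90°
2. rotate(2, -90) → config: θ0=180°, θ1=270°, θ2=0°
3. rotate(1, 90) → config: θ0=180°, θ1=0°, θ2=0°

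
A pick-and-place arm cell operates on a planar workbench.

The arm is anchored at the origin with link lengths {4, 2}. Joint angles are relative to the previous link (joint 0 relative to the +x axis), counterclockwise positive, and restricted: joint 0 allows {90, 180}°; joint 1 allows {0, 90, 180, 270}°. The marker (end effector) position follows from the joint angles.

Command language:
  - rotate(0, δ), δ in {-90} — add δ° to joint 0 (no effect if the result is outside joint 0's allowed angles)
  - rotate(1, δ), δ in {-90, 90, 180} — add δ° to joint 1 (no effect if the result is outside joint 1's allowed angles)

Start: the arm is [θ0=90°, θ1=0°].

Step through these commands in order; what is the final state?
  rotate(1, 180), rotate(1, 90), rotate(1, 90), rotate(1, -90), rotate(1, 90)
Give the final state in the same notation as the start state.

start: [θ0=90°, θ1=0°]
step 1 (rotate(1, 180)): [θ0=90°, θ1=180°]
step 2 (rotate(1, 90)): [θ0=90°, θ1=270°]
step 3 (rotate(1, 90)): [θ0=90°, θ1=0°]
step 4 (rotate(1, -90)): [θ0=90°, θ1=270°]
step 5 (rotate(1, 90)): [θ0=90°, θ1=0°]

[θ0=90°, θ1=0°]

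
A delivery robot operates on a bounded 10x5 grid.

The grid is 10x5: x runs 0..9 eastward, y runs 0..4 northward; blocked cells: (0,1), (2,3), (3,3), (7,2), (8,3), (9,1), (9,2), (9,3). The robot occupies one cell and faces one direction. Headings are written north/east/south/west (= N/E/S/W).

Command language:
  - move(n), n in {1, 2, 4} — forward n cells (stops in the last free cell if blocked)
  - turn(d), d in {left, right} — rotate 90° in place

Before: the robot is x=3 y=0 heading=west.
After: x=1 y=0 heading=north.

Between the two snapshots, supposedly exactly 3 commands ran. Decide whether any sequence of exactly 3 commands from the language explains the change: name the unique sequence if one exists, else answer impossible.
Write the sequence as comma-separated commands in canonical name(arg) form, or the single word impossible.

move(1), move(1), turn(right)

key: order matters: swapping move(1) and turn(right) lands elsewhere
begin: x=3 y=0 heading=west
step 1 (move(1)): x=2 y=0 heading=west
step 2 (move(1)): x=1 y=0 heading=west
step 3 (turn(right)): x=1 y=0 heading=north
all 125 alternatives checked — unique.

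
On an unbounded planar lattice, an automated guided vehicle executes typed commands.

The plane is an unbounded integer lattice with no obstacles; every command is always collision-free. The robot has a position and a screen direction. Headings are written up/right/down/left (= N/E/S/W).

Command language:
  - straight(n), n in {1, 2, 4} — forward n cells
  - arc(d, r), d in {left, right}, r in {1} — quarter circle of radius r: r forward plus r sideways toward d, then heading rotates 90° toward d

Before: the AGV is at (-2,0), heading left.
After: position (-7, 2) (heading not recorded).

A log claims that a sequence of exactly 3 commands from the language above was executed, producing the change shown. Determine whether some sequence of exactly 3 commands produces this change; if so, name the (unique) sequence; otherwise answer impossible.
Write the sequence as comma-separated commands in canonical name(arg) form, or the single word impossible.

key: order matters: swapping straight(4) and straight(1) lands elsewhere
start: at (-2,0), heading left
[1] after straight(4): at (-6,0), heading left
[2] after arc(right, 1): at (-7,1), heading up
[3] after straight(1): at (-7,2), heading up
no other 3-command option fits: unique.

straight(4), arc(right, 1), straight(1)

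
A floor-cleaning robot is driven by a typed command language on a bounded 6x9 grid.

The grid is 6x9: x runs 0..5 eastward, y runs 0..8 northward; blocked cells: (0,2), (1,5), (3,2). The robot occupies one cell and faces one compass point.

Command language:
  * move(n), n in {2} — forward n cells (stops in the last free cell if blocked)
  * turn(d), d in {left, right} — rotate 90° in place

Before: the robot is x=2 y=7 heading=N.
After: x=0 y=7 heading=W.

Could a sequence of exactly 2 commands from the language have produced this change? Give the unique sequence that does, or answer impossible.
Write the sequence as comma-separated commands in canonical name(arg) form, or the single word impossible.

turn(left), move(2)

key: running move(2) before turn(left) would end elsewhere — order is forced
begin: x=2 y=7 heading=N
step 1 (turn(left)): x=2 y=7 heading=W
step 2 (move(2)): x=0 y=7 heading=W
no other 2-command option fits: unique.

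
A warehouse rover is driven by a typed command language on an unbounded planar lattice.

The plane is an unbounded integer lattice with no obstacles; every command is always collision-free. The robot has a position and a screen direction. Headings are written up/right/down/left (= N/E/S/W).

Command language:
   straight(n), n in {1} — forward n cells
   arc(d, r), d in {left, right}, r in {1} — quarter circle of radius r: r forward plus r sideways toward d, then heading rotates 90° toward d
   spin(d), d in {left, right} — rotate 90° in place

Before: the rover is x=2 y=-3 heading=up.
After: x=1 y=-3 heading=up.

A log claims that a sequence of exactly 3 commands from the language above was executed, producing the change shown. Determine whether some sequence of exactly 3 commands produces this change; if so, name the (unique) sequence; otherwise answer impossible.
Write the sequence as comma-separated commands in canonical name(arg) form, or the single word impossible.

spin(left), straight(1), spin(right)

key: running spin(right) before spin(left) would end elsewhere — order is forced
start: x=2 y=-3 heading=up
t=1 spin(left) ⇒ x=2 y=-3 heading=left
t=2 straight(1) ⇒ x=1 y=-3 heading=left
t=3 spin(right) ⇒ x=1 y=-3 heading=up
uniquely the one of 125 3-step routes that fits.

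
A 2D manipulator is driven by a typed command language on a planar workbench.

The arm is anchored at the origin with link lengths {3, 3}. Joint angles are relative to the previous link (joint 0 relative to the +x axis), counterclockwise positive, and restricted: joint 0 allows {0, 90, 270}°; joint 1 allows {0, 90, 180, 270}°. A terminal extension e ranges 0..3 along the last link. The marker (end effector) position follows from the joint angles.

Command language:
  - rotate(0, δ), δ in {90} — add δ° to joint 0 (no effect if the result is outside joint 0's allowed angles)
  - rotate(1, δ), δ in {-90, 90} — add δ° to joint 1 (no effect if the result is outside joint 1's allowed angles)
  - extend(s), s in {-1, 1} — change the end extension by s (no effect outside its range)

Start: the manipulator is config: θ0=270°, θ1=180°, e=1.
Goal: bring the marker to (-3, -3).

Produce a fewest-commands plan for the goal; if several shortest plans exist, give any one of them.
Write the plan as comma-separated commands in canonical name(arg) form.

rotate(1, 90), extend(-1)

t0: config: θ0=270°, θ1=180°, e=1
[1] after rotate(1, 90): config: θ0=270°, θ1=270°, e=1
[2] after extend(-1): config: θ0=270°, θ1=270°, e=0
no 1-step plan works, so 2 is optimal.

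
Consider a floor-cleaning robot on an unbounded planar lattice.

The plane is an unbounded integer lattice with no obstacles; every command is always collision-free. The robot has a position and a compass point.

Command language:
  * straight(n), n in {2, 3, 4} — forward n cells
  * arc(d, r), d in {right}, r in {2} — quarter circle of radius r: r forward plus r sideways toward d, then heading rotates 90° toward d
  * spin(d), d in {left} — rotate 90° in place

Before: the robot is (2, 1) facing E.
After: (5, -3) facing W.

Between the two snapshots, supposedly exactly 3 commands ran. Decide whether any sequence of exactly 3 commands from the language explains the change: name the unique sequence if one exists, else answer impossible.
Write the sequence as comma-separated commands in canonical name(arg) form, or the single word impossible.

straight(3), arc(right, 2), arc(right, 2)

key: cell and facing (now W) both changed — the 3 commands mix motion and turning
from: (2, 1) facing E
[1] after straight(3): (5, 1) facing E
[2] after arc(right, 2): (7, -1) facing S
[3] after arc(right, 2): (5, -3) facing W
all 125 alternatives checked — unique.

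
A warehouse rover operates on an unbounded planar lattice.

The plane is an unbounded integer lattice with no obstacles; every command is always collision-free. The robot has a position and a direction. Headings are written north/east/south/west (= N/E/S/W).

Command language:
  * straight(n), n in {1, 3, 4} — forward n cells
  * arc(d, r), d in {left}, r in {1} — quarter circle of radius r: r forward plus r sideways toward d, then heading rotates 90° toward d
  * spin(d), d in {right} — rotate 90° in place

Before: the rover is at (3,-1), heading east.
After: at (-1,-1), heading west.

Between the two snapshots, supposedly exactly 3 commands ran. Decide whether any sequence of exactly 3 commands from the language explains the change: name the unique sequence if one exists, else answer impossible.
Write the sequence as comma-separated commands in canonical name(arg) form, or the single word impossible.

spin(right), spin(right), straight(4)

key: position moved to (-1,-1) AND the heading swung to W — translation plus rotation needed
t0: at (3,-1), heading east
[1] after spin(right): at (3,-1), heading south
[2] after spin(right): at (3,-1), heading west
[3] after straight(4): at (-1,-1), heading west
no other 3-command option fits: unique.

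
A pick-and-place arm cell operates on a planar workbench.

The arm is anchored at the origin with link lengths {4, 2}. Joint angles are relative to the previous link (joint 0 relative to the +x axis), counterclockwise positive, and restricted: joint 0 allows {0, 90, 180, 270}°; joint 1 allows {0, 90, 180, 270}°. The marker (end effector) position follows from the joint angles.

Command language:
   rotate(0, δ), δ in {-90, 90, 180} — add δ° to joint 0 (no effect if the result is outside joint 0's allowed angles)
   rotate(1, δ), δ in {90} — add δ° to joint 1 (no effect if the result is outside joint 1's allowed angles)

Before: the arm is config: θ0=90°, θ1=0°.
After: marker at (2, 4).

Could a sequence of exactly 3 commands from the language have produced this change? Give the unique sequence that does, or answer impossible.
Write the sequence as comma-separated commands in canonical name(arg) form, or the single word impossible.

rotate(1, 90), rotate(1, 90), rotate(1, 90)

begin: config: θ0=90°, θ1=0°
step 1 (rotate(1, 90)): config: θ0=90°, θ1=90°
step 2 (rotate(1, 90)): config: θ0=90°, θ1=180°
step 3 (rotate(1, 90)): config: θ0=90°, θ1=270°
no rival 3-sequence matches.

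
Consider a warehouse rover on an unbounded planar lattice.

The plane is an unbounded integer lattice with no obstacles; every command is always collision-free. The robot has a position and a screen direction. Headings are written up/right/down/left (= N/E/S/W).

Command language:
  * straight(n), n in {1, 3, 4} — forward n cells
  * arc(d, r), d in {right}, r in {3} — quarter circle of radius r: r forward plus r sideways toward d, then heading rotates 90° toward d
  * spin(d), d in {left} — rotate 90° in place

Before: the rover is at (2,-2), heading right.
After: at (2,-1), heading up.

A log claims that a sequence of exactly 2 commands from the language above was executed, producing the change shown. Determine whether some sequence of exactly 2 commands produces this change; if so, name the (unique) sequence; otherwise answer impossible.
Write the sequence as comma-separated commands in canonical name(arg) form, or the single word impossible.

key: cell and facing (now N) both changed — the 2 commands mix motion and turning
from: at (2,-2), heading right
[1] after spin(left): at (2,-2), heading up
[2] after straight(1): at (2,-1), heading up
uniquely the one of 25 2-step routes that fits.

spin(left), straight(1)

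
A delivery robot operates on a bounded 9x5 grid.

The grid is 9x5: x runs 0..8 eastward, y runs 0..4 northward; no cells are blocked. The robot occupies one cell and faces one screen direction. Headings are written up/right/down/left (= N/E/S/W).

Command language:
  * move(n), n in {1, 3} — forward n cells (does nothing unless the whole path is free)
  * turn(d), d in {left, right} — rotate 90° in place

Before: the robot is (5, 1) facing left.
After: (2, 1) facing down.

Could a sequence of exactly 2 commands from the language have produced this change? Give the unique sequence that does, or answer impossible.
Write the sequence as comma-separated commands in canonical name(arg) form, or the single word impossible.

key: order matters: swapping move(3) and turn(left) lands elsewhere
t0: (5, 1) facing left
t=1 move(3) ⇒ (2, 1) facing left
t=2 turn(left) ⇒ (2, 1) facing down
no rival 2-sequence matches.

move(3), turn(left)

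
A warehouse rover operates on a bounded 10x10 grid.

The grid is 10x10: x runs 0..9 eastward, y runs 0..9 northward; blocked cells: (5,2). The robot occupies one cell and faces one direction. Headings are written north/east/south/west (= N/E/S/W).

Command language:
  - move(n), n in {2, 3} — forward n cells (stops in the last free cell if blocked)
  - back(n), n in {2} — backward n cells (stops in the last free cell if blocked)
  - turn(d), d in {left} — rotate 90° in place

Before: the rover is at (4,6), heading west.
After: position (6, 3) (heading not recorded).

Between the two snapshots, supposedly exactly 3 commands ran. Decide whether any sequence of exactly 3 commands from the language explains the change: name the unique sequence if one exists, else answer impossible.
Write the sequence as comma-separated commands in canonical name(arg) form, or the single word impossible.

back(2), turn(left), move(3)

key: order matters: swapping back(2) and move(3) lands elsewhere
from: at (4,6), heading west
1. back(2) → at (6,6), heading west
2. turn(left) → at (6,6), heading south
3. move(3) → at (6,3), heading south
uniquely the one of 64 3-step routes that fits.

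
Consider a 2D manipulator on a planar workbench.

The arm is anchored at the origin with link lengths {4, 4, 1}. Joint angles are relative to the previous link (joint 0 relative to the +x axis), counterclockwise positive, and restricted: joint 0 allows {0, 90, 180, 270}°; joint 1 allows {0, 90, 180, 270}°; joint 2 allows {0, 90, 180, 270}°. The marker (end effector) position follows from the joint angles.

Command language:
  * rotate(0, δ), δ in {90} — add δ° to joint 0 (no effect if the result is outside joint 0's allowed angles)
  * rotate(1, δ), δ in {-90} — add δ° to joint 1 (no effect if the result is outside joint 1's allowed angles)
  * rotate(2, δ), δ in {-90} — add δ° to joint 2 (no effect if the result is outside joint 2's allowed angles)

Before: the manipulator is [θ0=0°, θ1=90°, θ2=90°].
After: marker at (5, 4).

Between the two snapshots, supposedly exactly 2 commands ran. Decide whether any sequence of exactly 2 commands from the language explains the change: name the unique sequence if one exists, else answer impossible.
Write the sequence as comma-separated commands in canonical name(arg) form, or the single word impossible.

initial: [θ0=0°, θ1=90°, θ2=90°]
[1] after rotate(2, -90): [θ0=0°, θ1=90°, θ2=0°]
[2] after rotate(2, -90): [θ0=0°, θ1=90°, θ2=270°]
no other 2-command option fits: unique.

rotate(2, -90), rotate(2, -90)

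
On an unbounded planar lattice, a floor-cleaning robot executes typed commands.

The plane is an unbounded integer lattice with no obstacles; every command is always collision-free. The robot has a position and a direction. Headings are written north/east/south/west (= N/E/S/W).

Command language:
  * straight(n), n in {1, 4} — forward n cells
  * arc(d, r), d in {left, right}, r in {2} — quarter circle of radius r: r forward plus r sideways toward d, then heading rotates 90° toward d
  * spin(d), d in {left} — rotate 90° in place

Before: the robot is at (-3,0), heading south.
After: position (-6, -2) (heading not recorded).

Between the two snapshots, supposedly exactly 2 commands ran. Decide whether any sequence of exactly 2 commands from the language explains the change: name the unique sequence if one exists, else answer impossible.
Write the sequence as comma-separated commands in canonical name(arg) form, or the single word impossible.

key: running straight(1) before arc(right, 2) would end elsewhere — order is forced
begin: at (-3,0), heading south
t=1 arc(right, 2) ⇒ at (-5,-2), heading west
t=2 straight(1) ⇒ at (-6,-2), heading west
no rival 2-sequence matches.

arc(right, 2), straight(1)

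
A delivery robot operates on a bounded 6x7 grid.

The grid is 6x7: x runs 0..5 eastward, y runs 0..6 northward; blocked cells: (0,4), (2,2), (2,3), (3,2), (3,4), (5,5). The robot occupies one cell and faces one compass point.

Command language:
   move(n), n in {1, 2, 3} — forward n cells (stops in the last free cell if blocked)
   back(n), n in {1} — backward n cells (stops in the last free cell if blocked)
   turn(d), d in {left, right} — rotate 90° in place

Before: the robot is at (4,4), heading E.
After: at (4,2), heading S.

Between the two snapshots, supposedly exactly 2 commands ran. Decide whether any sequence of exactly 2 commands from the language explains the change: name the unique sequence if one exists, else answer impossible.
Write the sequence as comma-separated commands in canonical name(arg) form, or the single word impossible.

turn(right), move(2)

key: position moved to (4,2) AND the heading swung to S — translation plus rotation needed
initial: at (4,4), heading E
[1] after turn(right): at (4,4), heading S
[2] after move(2): at (4,2), heading S
all 36 alternatives checked — unique.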